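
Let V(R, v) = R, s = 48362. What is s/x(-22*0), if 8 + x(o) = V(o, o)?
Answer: -24181/4 ≈ -6045.3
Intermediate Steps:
x(o) = -8 + o
s/x(-22*0) = 48362/(-8 - 22*0) = 48362/(-8 + 0) = 48362/(-8) = 48362*(-⅛) = -24181/4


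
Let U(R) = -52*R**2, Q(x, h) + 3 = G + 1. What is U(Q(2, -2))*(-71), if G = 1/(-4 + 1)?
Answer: 180908/9 ≈ 20101.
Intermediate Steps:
G = -1/3 (G = 1/(-3) = -1/3 ≈ -0.33333)
Q(x, h) = -7/3 (Q(x, h) = -3 + (-1/3 + 1) = -3 + 2/3 = -7/3)
U(Q(2, -2))*(-71) = -52*(-7/3)**2*(-71) = -52*49/9*(-71) = -2548/9*(-71) = 180908/9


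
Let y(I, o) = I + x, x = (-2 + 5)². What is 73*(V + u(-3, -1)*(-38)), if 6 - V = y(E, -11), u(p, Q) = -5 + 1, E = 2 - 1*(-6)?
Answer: 10293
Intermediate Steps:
E = 8 (E = 2 + 6 = 8)
x = 9 (x = 3² = 9)
u(p, Q) = -4
y(I, o) = 9 + I (y(I, o) = I + 9 = 9 + I)
V = -11 (V = 6 - (9 + 8) = 6 - 1*17 = 6 - 17 = -11)
73*(V + u(-3, -1)*(-38)) = 73*(-11 - 4*(-38)) = 73*(-11 + 152) = 73*141 = 10293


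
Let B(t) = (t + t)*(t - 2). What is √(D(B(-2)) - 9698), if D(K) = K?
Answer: I*√9682 ≈ 98.397*I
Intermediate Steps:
B(t) = 2*t*(-2 + t) (B(t) = (2*t)*(-2 + t) = 2*t*(-2 + t))
√(D(B(-2)) - 9698) = √(2*(-2)*(-2 - 2) - 9698) = √(2*(-2)*(-4) - 9698) = √(16 - 9698) = √(-9682) = I*√9682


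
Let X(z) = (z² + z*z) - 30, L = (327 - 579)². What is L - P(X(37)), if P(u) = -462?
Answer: 63966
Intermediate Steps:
L = 63504 (L = (-252)² = 63504)
X(z) = -30 + 2*z² (X(z) = (z² + z²) - 30 = 2*z² - 30 = -30 + 2*z²)
L - P(X(37)) = 63504 - 1*(-462) = 63504 + 462 = 63966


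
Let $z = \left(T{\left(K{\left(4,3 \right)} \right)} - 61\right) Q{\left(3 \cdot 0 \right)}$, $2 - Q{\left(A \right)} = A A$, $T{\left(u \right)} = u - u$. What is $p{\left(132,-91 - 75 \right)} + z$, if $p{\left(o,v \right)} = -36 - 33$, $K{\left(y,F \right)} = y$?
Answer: $-191$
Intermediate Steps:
$T{\left(u \right)} = 0$
$Q{\left(A \right)} = 2 - A^{2}$ ($Q{\left(A \right)} = 2 - A A = 2 - A^{2}$)
$p{\left(o,v \right)} = -69$ ($p{\left(o,v \right)} = -36 - 33 = -69$)
$z = -122$ ($z = \left(0 - 61\right) \left(2 - \left(3 \cdot 0\right)^{2}\right) = - 61 \left(2 - 0^{2}\right) = - 61 \left(2 - 0\right) = - 61 \left(2 + 0\right) = \left(-61\right) 2 = -122$)
$p{\left(132,-91 - 75 \right)} + z = -69 - 122 = -191$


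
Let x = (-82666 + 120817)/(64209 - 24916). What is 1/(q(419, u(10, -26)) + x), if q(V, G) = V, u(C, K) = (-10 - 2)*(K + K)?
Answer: 39293/16501918 ≈ 0.0023811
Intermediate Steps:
u(C, K) = -24*K
x = 38151/39293 ≈ 0.97094
1/(q(419, u(10, -26)) + x) = 1/(419 + 38151/39293) = 1/(16501918/39293) = 39293/16501918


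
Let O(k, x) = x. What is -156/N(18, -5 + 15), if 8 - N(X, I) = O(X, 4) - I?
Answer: -78/7 ≈ -11.143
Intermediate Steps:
N(X, I) = 4 + I (N(X, I) = 8 - (4 - I) = 8 + (-4 + I) = 4 + I)
-156/N(18, -5 + 15) = -156/(4 + (-5 + 15)) = -156/(4 + 10) = -156/14 = -156*1/14 = -78/7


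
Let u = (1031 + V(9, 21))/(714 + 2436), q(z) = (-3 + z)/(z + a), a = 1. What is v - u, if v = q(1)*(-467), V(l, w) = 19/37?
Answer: 9065114/19425 ≈ 466.67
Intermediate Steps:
V(l, w) = 19/37 (V(l, w) = 19*(1/37) = 19/37)
q(z) = (-3 + z)/(1 + z) (q(z) = (-3 + z)/(z + 1) = (-3 + z)/(1 + z))
v = 467 (v = ((-3 + 1)/(1 + 1))*(-467) = (-2/2)*(-467) = ((1/2)*(-2))*(-467) = -1*(-467) = 467)
u = 6361/19425 (u = (1031 + 19/37)/(714 + 2436) = (38166/37)/3150 = (38166/37)*(1/3150) = 6361/19425 ≈ 0.32746)
v - u = 467 - 1*6361/19425 = 467 - 6361/19425 = 9065114/19425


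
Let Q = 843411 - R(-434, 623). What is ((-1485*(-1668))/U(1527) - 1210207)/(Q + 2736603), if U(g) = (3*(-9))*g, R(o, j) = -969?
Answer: -68447327/202524483 ≈ -0.33797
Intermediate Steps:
Q = 844380 (Q = 843411 - 1*(-969) = 843411 + 969 = 844380)
U(g) = -27*g
((-1485*(-1668))/U(1527) - 1210207)/(Q + 2736603) = ((-1485*(-1668))/((-27*1527)) - 1210207)/(844380 + 2736603) = (2476980/(-41229) - 1210207)/3580983 = (2476980*(-1/41229) - 1210207)*(1/3580983) = (-30580/509 - 1210207)*(1/3580983) = -616025943/509*1/3580983 = -68447327/202524483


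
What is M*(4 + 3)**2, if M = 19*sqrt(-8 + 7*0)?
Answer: 1862*I*sqrt(2) ≈ 2633.3*I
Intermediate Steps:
M = 38*I*sqrt(2) (M = 19*sqrt(-8 + 0) = 19*sqrt(-8) = 19*(2*I*sqrt(2)) = 38*I*sqrt(2) ≈ 53.74*I)
M*(4 + 3)**2 = (38*I*sqrt(2))*(4 + 3)**2 = (38*I*sqrt(2))*7**2 = (38*I*sqrt(2))*49 = 1862*I*sqrt(2)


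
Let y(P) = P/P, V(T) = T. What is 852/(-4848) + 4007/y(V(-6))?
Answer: 1618757/404 ≈ 4006.8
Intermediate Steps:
y(P) = 1
852/(-4848) + 4007/y(V(-6)) = 852/(-4848) + 4007/1 = 852*(-1/4848) + 4007*1 = -71/404 + 4007 = 1618757/404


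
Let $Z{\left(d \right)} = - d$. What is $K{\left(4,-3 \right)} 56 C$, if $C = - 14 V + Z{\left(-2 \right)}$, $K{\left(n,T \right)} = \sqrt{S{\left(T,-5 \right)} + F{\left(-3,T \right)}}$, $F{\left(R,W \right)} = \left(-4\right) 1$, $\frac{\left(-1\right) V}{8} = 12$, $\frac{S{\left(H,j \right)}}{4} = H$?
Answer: $301504 i \approx 3.015 \cdot 10^{5} i$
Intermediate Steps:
$S{\left(H,j \right)} = 4 H$
$V = -96$ ($V = \left(-8\right) 12 = -96$)
$F{\left(R,W \right)} = -4$
$K{\left(n,T \right)} = \sqrt{-4 + 4 T}$ ($K{\left(n,T \right)} = \sqrt{4 T - 4} = \sqrt{-4 + 4 T}$)
$C = 1346$ ($C = \left(-14\right) \left(-96\right) - -2 = 1344 + 2 = 1346$)
$K{\left(4,-3 \right)} 56 C = 2 \sqrt{-1 - 3} \cdot 56 \cdot 1346 = 2 \sqrt{-4} \cdot 56 \cdot 1346 = 2 \cdot 2 i 56 \cdot 1346 = 4 i 56 \cdot 1346 = 224 i 1346 = 301504 i$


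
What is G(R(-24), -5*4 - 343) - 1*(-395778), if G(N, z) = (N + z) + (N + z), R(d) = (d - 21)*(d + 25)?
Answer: 394962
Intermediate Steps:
R(d) = (-21 + d)*(25 + d)
G(N, z) = 2*N + 2*z
G(R(-24), -5*4 - 343) - 1*(-395778) = (2*(-525 + (-24)² + 4*(-24)) + 2*(-5*4 - 343)) - 1*(-395778) = (2*(-525 + 576 - 96) + 2*(-20 - 343)) + 395778 = (2*(-45) + 2*(-363)) + 395778 = (-90 - 726) + 395778 = -816 + 395778 = 394962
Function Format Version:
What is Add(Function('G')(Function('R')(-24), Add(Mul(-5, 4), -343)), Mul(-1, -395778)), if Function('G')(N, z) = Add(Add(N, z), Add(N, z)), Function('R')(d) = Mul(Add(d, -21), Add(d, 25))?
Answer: 394962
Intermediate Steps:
Function('R')(d) = Mul(Add(-21, d), Add(25, d))
Function('G')(N, z) = Add(Mul(2, N), Mul(2, z))
Add(Function('G')(Function('R')(-24), Add(Mul(-5, 4), -343)), Mul(-1, -395778)) = Add(Add(Mul(2, Add(-525, Pow(-24, 2), Mul(4, -24))), Mul(2, Add(Mul(-5, 4), -343))), Mul(-1, -395778)) = Add(Add(Mul(2, Add(-525, 576, -96)), Mul(2, Add(-20, -343))), 395778) = Add(Add(Mul(2, -45), Mul(2, -363)), 395778) = Add(Add(-90, -726), 395778) = Add(-816, 395778) = 394962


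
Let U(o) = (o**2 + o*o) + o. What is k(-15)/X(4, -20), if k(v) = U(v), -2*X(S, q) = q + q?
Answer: 87/4 ≈ 21.750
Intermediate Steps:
X(S, q) = -q (X(S, q) = -(q + q)/2 = -q)
U(o) = o + 2*o**2 (U(o) = (o**2 + o**2) + o = 2*o**2 + o = o + 2*o**2)
k(v) = v*(1 + 2*v)
k(-15)/X(4, -20) = (-15*(1 + 2*(-15)))/((-1*(-20))) = -15*(1 - 30)/20 = -15*(-29)*(1/20) = 435*(1/20) = 87/4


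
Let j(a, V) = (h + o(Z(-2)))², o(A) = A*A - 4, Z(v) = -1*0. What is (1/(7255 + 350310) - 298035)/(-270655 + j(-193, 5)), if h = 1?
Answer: 53283442387/48386768495 ≈ 1.1012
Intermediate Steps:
Z(v) = 0
o(A) = -4 + A² (o(A) = A² - 4 = -4 + A²)
j(a, V) = 9 (j(a, V) = (1 + (-4 + 0²))² = (1 + (-4 + 0))² = (1 - 4)² = (-3)² = 9)
(1/(7255 + 350310) - 298035)/(-270655 + j(-193, 5)) = (1/(7255 + 350310) - 298035)/(-270655 + 9) = (1/357565 - 298035)/(-270646) = (1/357565 - 298035)*(-1/270646) = -106566884774/357565*(-1/270646) = 53283442387/48386768495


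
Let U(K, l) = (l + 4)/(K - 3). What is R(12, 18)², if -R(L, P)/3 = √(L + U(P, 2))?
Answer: 558/5 ≈ 111.60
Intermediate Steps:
U(K, l) = (4 + l)/(-3 + K)
R(L, P) = -3*√(L + 6/(-3 + P)) (R(L, P) = -3*√(L + (4 + 2)/(-3 + P)) = -3*√(L + 6/(-3 + P)))
R(12, 18)² = (-3*√(6 + 12*(-3 + 18))/√(-3 + 18))² = (-3*√15*√(6 + 12*15)/15)² = (-3*√15*√(6 + 180)/15)² = (-3*√310/5)² = 558/5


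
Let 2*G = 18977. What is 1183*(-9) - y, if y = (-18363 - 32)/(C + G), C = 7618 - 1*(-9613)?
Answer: -568928243/53439 ≈ -10646.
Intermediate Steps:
G = 18977/2 (G = (½)*18977 = 18977/2 ≈ 9488.5)
C = 17231 (C = 7618 + 9613 = 17231)
y = -36790/53439 (y = (-18363 - 32)/(17231 + 18977/2) = -18395/53439/2 = -18395*2/53439 = -36790/53439 ≈ -0.68845)
1183*(-9) - y = 1183*(-9) - 1*(-36790/53439) = -10647 + 36790/53439 = -568928243/53439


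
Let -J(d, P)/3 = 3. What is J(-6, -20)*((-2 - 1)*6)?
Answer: 162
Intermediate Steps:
J(d, P) = -9 (J(d, P) = -3*3 = -9)
J(-6, -20)*((-2 - 1)*6) = -9*(-2 - 1)*6 = -(-27)*6 = -9*(-18) = 162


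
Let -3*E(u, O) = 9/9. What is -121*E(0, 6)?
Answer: 121/3 ≈ 40.333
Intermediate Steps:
E(u, O) = -1/3 (E(u, O) = -3/9 = -1/3*1 = -1/3)
-121*E(0, 6) = -121*(-1/3) = 121/3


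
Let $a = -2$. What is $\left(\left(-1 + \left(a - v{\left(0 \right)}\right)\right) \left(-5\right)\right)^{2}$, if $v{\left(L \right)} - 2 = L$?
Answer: $625$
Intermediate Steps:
$v{\left(L \right)} = 2 + L$
$\left(\left(-1 + \left(a - v{\left(0 \right)}\right)\right) \left(-5\right)\right)^{2} = \left(\left(-1 - 4\right) \left(-5\right)\right)^{2} = \left(\left(-5\right) \left(-5\right)\right)^{2} = 25^{2} = 625$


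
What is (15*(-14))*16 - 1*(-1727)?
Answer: -1633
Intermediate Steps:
(15*(-14))*16 - 1*(-1727) = -210*16 + 1727 = -3360 + 1727 = -1633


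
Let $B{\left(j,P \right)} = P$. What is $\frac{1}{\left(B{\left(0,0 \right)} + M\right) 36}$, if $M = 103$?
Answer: $\frac{1}{3708} \approx 0.00026969$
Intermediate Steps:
$\frac{1}{\left(B{\left(0,0 \right)} + M\right) 36} = \frac{1}{\left(0 + 103\right) 36} = \frac{1}{103 \cdot 36} = \frac{1}{3708}$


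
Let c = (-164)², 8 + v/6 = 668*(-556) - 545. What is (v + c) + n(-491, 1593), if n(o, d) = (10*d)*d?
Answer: 23171620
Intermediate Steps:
n(o, d) = 10*d²
v = -2231766 (v = -48 + 6*(668*(-556) - 545) = -48 + 6*(-371408 - 545) = -48 + 6*(-371953) = -48 - 2231718 = -2231766)
c = 26896
(v + c) + n(-491, 1593) = (-2231766 + 26896) + 10*1593² = -2204870 + 10*2537649 = -2204870 + 25376490 = 23171620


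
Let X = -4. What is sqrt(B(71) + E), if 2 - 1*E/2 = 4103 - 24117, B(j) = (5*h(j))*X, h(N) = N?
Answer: 14*sqrt(197) ≈ 196.50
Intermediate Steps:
B(j) = -20*j (B(j) = (5*j)*(-4) = -20*j)
E = 40032 (E = 4 - 2*(4103 - 24117) = 4 - 2*(-20014) = 4 + 40028 = 40032)
sqrt(B(71) + E) = sqrt(-20*71 + 40032) = sqrt(-1420 + 40032) = sqrt(38612) = 14*sqrt(197)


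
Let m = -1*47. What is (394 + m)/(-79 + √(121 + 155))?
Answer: -27413/5965 - 694*√69/5965 ≈ -5.5621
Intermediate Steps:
m = -47
(394 + m)/(-79 + √(121 + 155)) = (394 - 47)/(-79 + √(121 + 155)) = 347/(-79 + √276) = 347/(-79 + 2*√69)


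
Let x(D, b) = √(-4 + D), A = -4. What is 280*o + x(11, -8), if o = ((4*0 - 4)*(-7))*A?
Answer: -31360 + √7 ≈ -31357.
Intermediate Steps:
o = -112 (o = ((4*0 - 4)*(-7))*(-4) = ((0 - 4)*(-7))*(-4) = -4*(-7)*(-4) = 28*(-4) = -112)
280*o + x(11, -8) = 280*(-112) + √(-4 + 11) = -31360 + √7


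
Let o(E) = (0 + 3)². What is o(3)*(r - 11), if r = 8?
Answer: -27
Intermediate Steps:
o(E) = 9 (o(E) = 3² = 9)
o(3)*(r - 11) = 9*(8 - 11) = 9*(-3) = -27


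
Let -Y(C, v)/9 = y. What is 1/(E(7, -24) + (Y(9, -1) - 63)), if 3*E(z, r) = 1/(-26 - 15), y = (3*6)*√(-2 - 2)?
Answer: -476625/824122202 + 1225449*I/412061101 ≈ -0.00057834 + 0.002974*I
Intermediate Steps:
y = 36*I (y = 18*√(-4) = 18*(2*I) = 36*I ≈ 36.0*I)
Y(C, v) = -324*I
E(z, r) = -1/123 (E(z, r) = 1/(3*(-26 - 15)) = (⅓)/(-41) = (⅓)*(-1/41) = -1/123)
1/(E(7, -24) + (Y(9, -1) - 63)) = 1/(-1/123 + (-324*I - 63)) = 1/(-1/123 + (-63 - 324*I)) = 1/(-7750/123 - 324*I) = 15129*(-7750/123 + 324*I)/1648244404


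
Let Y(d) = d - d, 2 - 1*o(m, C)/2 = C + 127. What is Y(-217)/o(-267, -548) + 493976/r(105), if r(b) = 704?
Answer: 61747/88 ≈ 701.67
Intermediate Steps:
o(m, C) = -250 - 2*C (o(m, C) = 4 - 2*(C + 127) = 4 - 2*(127 + C) = 4 + (-254 - 2*C) = -250 - 2*C)
Y(d) = 0
Y(-217)/o(-267, -548) + 493976/r(105) = 0/(-250 - 2*(-548)) + 493976/704 = 0/(-250 + 1096) + 493976*(1/704) = 0/846 + 61747/88 = 0*(1/846) + 61747/88 = 0 + 61747/88 = 61747/88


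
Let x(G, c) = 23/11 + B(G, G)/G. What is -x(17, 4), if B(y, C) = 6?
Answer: -457/187 ≈ -2.4439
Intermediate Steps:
x(G, c) = 23/11 + 6/G
-x(17, 4) = -(23/11 + 6/17) = -1*457/187 = -457/187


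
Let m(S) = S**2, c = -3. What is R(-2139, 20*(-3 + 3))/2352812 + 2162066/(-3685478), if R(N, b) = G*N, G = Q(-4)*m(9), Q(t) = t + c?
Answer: -44081371427/619374061724 ≈ -0.071171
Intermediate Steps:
Q(t) = -3 + t (Q(t) = t - 3 = -3 + t)
G = -567 (G = (-3 - 4)*9**2 = -7*81 = -567)
R(N, b) = -567*N
R(-2139, 20*(-3 + 3))/2352812 + 2162066/(-3685478) = -567*(-2139)/2352812 + 2162066/(-3685478) = 1212813*(1/2352812) + 2162066*(-1/3685478) = 173259/336116 - 1081033/1842739 = -44081371427/619374061724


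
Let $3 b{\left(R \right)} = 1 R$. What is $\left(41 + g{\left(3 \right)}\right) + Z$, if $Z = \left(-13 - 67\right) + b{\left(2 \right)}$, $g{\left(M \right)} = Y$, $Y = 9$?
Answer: $- \frac{88}{3} \approx -29.333$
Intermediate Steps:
$b{\left(R \right)} = \frac{R}{3}$ ($b{\left(R \right)} = \frac{1 R}{3} = \frac{R}{3}$)
$g{\left(M \right)} = 9$
$Z = - \frac{238}{3}$ ($Z = \left(-13 - 67\right) + \frac{1}{3} \cdot 2 = -80 + \frac{2}{3} = - \frac{238}{3} \approx -79.333$)
$\left(41 + g{\left(3 \right)}\right) + Z = \left(41 + 9\right) - \frac{238}{3} = 50 - \frac{238}{3} = - \frac{88}{3}$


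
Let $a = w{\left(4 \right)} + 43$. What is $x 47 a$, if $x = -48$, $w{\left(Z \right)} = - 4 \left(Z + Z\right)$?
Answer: $-24816$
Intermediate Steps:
$w{\left(Z \right)} = - 8 Z$ ($w{\left(Z \right)} = - 4 \cdot 2 Z = - 8 Z$)
$a = 11$ ($a = \left(-8\right) 4 + 43 = -32 + 43 = 11$)
$x 47 a = \left(-48\right) 47 \cdot 11 = \left(-2256\right) 11 = -24816$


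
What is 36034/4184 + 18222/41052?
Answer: 64812859/7156732 ≈ 9.0562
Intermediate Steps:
36034/4184 + 18222/41052 = 36034*(1/4184) + 18222*(1/41052) = 18017/2092 + 3037/6842 = 64812859/7156732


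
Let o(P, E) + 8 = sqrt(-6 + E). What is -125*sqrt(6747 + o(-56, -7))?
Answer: -125*sqrt(6739 + I*sqrt(13)) ≈ -10261.0 - 2.7451*I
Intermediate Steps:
o(P, E) = -8 + sqrt(-6 + E)
-125*sqrt(6747 + o(-56, -7)) = -125*sqrt(6747 + (-8 + sqrt(-6 - 7))) = -125*sqrt(6747 + (-8 + sqrt(-13))) = -125*sqrt(6747 + (-8 + I*sqrt(13))) = -125*sqrt(6739 + I*sqrt(13))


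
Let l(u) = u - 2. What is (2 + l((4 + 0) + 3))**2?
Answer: 49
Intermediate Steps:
l(u) = -2 + u
(2 + l((4 + 0) + 3))**2 = (2 + (-2 + ((4 + 0) + 3)))**2 = (2 + (-2 + (4 + 3)))**2 = (2 + (-2 + 7))**2 = (2 + 5)**2 = 7**2 = 49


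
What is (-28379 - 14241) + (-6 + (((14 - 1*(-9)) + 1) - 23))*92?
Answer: -43080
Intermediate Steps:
(-28379 - 14241) + (-6 + (((14 - 1*(-9)) + 1) - 23))*92 = -42620 + (-6 + (((14 + 9) + 1) - 23))*92 = -42620 + (-6 + ((23 + 1) - 23))*92 = -42620 + (-6 + (24 - 23))*92 = -42620 + (-6 + 1)*92 = -42620 - 5*92 = -42620 - 460 = -43080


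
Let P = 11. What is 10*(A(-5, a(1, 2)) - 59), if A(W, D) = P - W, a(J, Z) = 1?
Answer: -430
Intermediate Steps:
A(W, D) = 11 - W
10*(A(-5, a(1, 2)) - 59) = 10*((11 - 1*(-5)) - 59) = 10*((11 + 5) - 59) = 10*(16 - 59) = 10*(-43) = -430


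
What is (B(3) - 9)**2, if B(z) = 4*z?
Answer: 9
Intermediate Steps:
(B(3) - 9)**2 = (4*3 - 9)**2 = (12 - 9)**2 = 3**2 = 9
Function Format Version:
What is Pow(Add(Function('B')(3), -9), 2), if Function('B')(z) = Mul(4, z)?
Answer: 9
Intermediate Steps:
Pow(Add(Function('B')(3), -9), 2) = Pow(Add(Mul(4, 3), -9), 2) = Pow(Add(12, -9), 2) = Pow(3, 2) = 9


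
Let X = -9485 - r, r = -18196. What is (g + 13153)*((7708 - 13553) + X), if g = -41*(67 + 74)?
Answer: 21128152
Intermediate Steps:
g = -5781 (g = -41*141 = -5781)
X = 8711 (X = -9485 - 1*(-18196) = -9485 + 18196 = 8711)
(g + 13153)*((7708 - 13553) + X) = (-5781 + 13153)*((7708 - 13553) + 8711) = 7372*(-5845 + 8711) = 7372*2866 = 21128152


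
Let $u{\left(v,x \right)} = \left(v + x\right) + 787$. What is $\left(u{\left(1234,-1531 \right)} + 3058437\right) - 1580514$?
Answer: $1478413$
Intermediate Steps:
$u{\left(v,x \right)} = 787 + v + x$
$\left(u{\left(1234,-1531 \right)} + 3058437\right) - 1580514 = \left(\left(787 + 1234 - 1531\right) + 3058437\right) - 1580514 = \left(490 + 3058437\right) - 1580514 = 3058927 - 1580514 = 1478413$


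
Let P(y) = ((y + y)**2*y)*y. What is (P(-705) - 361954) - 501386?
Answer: 988134539160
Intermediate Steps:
P(y) = 4*y**4 (P(y) = ((2*y)**2*y)*y = ((4*y**2)*y)*y = (4*y**3)*y = 4*y**4)
(P(-705) - 361954) - 501386 = (4*(-705)**4 - 361954) - 501386 = (4*247033850625 - 361954) - 501386 = (988135402500 - 361954) - 501386 = 988135040546 - 501386 = 988134539160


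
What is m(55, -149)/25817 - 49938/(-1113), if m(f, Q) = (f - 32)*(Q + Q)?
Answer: 61029564/1368301 ≈ 44.602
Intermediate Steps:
m(f, Q) = 2*Q*(-32 + f) (m(f, Q) = (-32 + f)*(2*Q) = 2*Q*(-32 + f))
m(55, -149)/25817 - 49938/(-1113) = (2*(-149)*(-32 + 55))/25817 - 49938/(-1113) = (2*(-149)*23)*(1/25817) - 49938*(-1/1113) = -6854*1/25817 + 2378/53 = -6854/25817 + 2378/53 = 61029564/1368301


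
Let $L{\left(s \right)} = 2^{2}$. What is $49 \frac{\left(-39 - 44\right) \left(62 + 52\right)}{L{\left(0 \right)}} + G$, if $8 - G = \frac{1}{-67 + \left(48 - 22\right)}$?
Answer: $- \frac{9503921}{82} \approx -1.159 \cdot 10^{5}$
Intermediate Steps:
$L{\left(s \right)} = 4$
$G = \frac{329}{41}$ ($G = 8 - \frac{1}{-67 + \left(48 - 22\right)} = 8 - \frac{1}{-67 + 26} = 8 - \frac{1}{-41} = 8 - - \frac{1}{41} = 8 + \frac{1}{41} = \frac{329}{41} \approx 8.0244$)
$49 \frac{\left(-39 - 44\right) \left(62 + 52\right)}{L{\left(0 \right)}} + G = 49 \frac{\left(-39 - 44\right) \left(62 + 52\right)}{4} + \frac{329}{41} = 49 \left(-83\right) 114 \cdot \frac{1}{4} + \frac{329}{41} = 49 \left(\left(-9462\right) \frac{1}{4}\right) + \frac{329}{41} = 49 \left(- \frac{4731}{2}\right) + \frac{329}{41} = - \frac{231819}{2} + \frac{329}{41} = - \frac{9503921}{82}$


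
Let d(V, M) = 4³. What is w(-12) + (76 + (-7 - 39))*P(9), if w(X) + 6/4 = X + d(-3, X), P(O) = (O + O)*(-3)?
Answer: -3139/2 ≈ -1569.5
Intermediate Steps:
P(O) = -6*O (P(O) = (2*O)*(-3) = -6*O)
d(V, M) = 64
w(X) = 125/2 + X (w(X) = -3/2 + (X + 64) = -3/2 + (64 + X) = 125/2 + X)
w(-12) + (76 + (-7 - 39))*P(9) = (125/2 - 12) + (76 + (-7 - 39))*(-6*9) = 101/2 + (76 - 46)*(-54) = 101/2 + 30*(-54) = 101/2 - 1620 = -3139/2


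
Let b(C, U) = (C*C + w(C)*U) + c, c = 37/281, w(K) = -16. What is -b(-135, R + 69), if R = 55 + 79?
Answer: -4208574/281 ≈ -14977.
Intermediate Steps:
c = 37/281 (c = 37*(1/281) = 37/281 ≈ 0.13167)
R = 134
b(C, U) = 37/281 + C**2 - 16*U (b(C, U) = (C*C - 16*U) + 37/281 = (C**2 - 16*U) + 37/281 = 37/281 + C**2 - 16*U)
-b(-135, R + 69) = -(37/281 + (-135)**2 - 16*(134 + 69)) = -(37/281 + 18225 - 16*203) = -(37/281 + 18225 - 3248) = -1*4208574/281 = -4208574/281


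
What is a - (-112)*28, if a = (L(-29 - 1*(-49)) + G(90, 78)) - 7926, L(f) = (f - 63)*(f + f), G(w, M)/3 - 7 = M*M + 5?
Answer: 11778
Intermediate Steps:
G(w, M) = 36 + 3*M**2 (G(w, M) = 21 + 3*(M*M + 5) = 21 + 3*(M**2 + 5) = 21 + 3*(5 + M**2) = 21 + (15 + 3*M**2) = 36 + 3*M**2)
L(f) = 2*f*(-63 + f) (L(f) = (-63 + f)*(2*f) = 2*f*(-63 + f))
a = 8642 (a = (2*(-29 - 1*(-49))*(-63 + (-29 - 1*(-49))) + (36 + 3*78**2)) - 7926 = (2*(-29 + 49)*(-63 + (-29 + 49)) + (36 + 3*6084)) - 7926 = (2*20*(-63 + 20) + (36 + 18252)) - 7926 = (2*20*(-43) + 18288) - 7926 = (-1720 + 18288) - 7926 = 16568 - 7926 = 8642)
a - (-112)*28 = 8642 - (-112)*28 = 8642 - 1*(-3136) = 8642 + 3136 = 11778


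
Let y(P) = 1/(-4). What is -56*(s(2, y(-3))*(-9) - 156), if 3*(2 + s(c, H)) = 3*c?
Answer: 8736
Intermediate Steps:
y(P) = -¼
s(c, H) = -2 + c (s(c, H) = -2 + (3*c)/3 = -2 + c)
-56*(s(2, y(-3))*(-9) - 156) = -56*((-2 + 2)*(-9) - 156) = -56*(0*(-9) - 156) = -56*(0 - 156) = -56*(-156) = 8736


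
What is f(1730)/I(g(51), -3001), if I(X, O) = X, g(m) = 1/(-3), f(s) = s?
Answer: -5190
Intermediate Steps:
g(m) = -⅓
f(1730)/I(g(51), -3001) = 1730/(-⅓) = 1730*(-3) = -5190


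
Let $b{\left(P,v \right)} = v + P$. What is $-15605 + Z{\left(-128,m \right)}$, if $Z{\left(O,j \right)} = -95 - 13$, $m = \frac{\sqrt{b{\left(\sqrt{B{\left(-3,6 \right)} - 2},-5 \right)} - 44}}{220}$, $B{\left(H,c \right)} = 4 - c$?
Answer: $-15713$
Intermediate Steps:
$b{\left(P,v \right)} = P + v$
$m = \frac{\sqrt{-49 + 2 i}}{220}$ ($m = \frac{\sqrt{\left(\sqrt{\left(4 - 6\right) - 2} - 5\right) - 44}}{220} = \sqrt{\left(\sqrt{\left(4 - 6\right) - 2} - 5\right) - 44} \cdot \frac{1}{220} = \sqrt{\left(\sqrt{-2 - 2} - 5\right) - 44} \cdot \frac{1}{220} = \sqrt{\left(\sqrt{-4} - 5\right) - 44} \cdot \frac{1}{220} = \sqrt{\left(2 i - 5\right) - 44} \cdot \frac{1}{220} = \sqrt{\left(-5 + 2 i\right) - 44} \cdot \frac{1}{220} = \sqrt{-49 + 2 i} \frac{1}{220} = \frac{\sqrt{-49 + 2 i}}{220} \approx 0.00064922 + 0.031825 i$)
$Z{\left(O,j \right)} = -108$
$-15605 + Z{\left(-128,m \right)} = -15605 - 108 = -15713$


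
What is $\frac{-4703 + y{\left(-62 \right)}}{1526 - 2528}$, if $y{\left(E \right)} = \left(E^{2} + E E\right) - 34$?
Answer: $- \frac{2951}{1002} \approx -2.9451$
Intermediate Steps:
$y{\left(E \right)} = -34 + 2 E^{2}$ ($y{\left(E \right)} = \left(E^{2} + E^{2}\right) - 34 = 2 E^{2} - 34 = -34 + 2 E^{2}$)
$\frac{-4703 + y{\left(-62 \right)}}{1526 - 2528} = \frac{-4703 - \left(34 - 2 \left(-62\right)^{2}\right)}{1526 - 2528} = \frac{-4703 + \left(-34 + 2 \cdot 3844\right)}{-1002} = \left(-4703 + \left(-34 + 7688\right)\right) \left(- \frac{1}{1002}\right) = \left(-4703 + 7654\right) \left(- \frac{1}{1002}\right) = 2951 \left(- \frac{1}{1002}\right) = - \frac{2951}{1002}$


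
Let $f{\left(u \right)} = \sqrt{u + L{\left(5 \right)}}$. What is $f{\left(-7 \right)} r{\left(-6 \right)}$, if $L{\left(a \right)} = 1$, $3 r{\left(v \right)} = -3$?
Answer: $- i \sqrt{6} \approx - 2.4495 i$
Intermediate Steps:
$r{\left(v \right)} = -1$ ($r{\left(v \right)} = \frac{1}{3} \left(-3\right) = -1$)
$f{\left(u \right)} = \sqrt{1 + u}$ ($f{\left(u \right)} = \sqrt{u + 1} = \sqrt{1 + u}$)
$f{\left(-7 \right)} r{\left(-6 \right)} = \sqrt{1 - 7} \left(-1\right) = \sqrt{-6} \left(-1\right) = i \sqrt{6} \left(-1\right) = - i \sqrt{6}$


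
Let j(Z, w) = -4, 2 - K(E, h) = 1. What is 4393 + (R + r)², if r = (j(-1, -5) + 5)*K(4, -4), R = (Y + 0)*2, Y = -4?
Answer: 4442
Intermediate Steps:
R = -8 (R = (-4 + 0)*2 = -4*2 = -8)
K(E, h) = 1 (K(E, h) = 2 - 1*1 = 2 - 1 = 1)
r = 1 (r = (-4 + 5)*1 = 1*1 = 1)
4393 + (R + r)² = 4393 + (-8 + 1)² = 4393 + (-7)² = 4393 + 49 = 4442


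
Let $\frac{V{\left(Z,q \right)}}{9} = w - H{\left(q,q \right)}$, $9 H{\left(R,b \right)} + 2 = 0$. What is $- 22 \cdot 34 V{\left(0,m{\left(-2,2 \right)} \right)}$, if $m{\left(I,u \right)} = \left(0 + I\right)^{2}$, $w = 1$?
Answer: $-8228$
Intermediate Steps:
$H{\left(R,b \right)} = - \frac{2}{9}$ ($H{\left(R,b \right)} = - \frac{2}{9} + \frac{1}{9} \cdot 0 = - \frac{2}{9} + 0 = - \frac{2}{9}$)
$m{\left(I,u \right)} = I^{2}$
$V{\left(Z,q \right)} = 11$ ($V{\left(Z,q \right)} = 9 \left(1 - - \frac{2}{9}\right) = 9 \left(1 + \frac{2}{9}\right) = 9 \cdot \frac{11}{9} = 11$)
$- 22 \cdot 34 V{\left(0,m{\left(-2,2 \right)} \right)} = - 22 \cdot 34 \cdot 11 = \left(-22\right) 374 = -8228$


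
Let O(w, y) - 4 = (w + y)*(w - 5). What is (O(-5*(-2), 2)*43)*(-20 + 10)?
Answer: -27520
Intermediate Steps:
O(w, y) = 4 + (-5 + w)*(w + y) (O(w, y) = 4 + (w + y)*(w - 5) = 4 + (w + y)*(-5 + w) = 4 + (-5 + w)*(w + y))
(O(-5*(-2), 2)*43)*(-20 + 10) = ((4 + (-5*(-2))² - (-25)*(-2) - 5*2 - 5*(-2)*2)*43)*(-20 + 10) = ((4 + 10² - 5*10 - 10 + 10*2)*43)*(-10) = ((4 + 100 - 50 - 10 + 20)*43)*(-10) = (64*43)*(-10) = 2752*(-10) = -27520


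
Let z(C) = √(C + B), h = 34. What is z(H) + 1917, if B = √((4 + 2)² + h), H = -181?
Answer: 1917 + √(-181 + √70) ≈ 1917.0 + 13.139*I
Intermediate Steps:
B = √70 (B = √((4 + 2)² + 34) = √(6² + 34) = √(36 + 34) = √70 ≈ 8.3666)
z(C) = √(C + √70)
z(H) + 1917 = √(-181 + √70) + 1917 = 1917 + √(-181 + √70)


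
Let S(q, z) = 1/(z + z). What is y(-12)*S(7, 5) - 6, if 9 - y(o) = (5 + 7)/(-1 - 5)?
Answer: -49/10 ≈ -4.9000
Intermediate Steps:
y(o) = 11 (y(o) = 9 - (5 + 7)/(-1 - 5) = 9 - 12/(-6) = 9 - 12*(-1)/6 = 9 - 1*(-2) = 9 + 2 = 11)
S(q, z) = 1/(2*z)
y(-12)*S(7, 5) - 6 = 11*((1/2)/5) - 6 = 11*((1/2)*(1/5)) - 6 = 11*(1/10) - 6 = 11/10 - 6 = -49/10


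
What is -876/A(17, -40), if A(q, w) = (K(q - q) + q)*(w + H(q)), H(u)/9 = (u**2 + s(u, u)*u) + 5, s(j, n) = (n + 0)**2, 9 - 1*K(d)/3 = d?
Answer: -219/515053 ≈ -0.00042520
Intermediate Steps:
K(d) = 27 - 3*d
s(j, n) = n**2
H(u) = 45 + 9*u**2 + 9*u**3 (H(u) = 9*((u**2 + u**2*u) + 5) = 9*((u**2 + u**3) + 5) = 9*(5 + u**2 + u**3) = 45 + 9*u**2 + 9*u**3)
A(q, w) = (27 + q)*(45 + w + 9*q**2 + 9*q**3) (A(q, w) = ((27 - 3*(q - q)) + q)*(w + (45 + 9*q**2 + 9*q**3)) = ((27 - 3*0) + q)*(45 + w + 9*q**2 + 9*q**3) = ((27 + 0) + q)*(45 + w + 9*q**2 + 9*q**3) = (27 + q)*(45 + w + 9*q**2 + 9*q**3))
-876/A(17, -40) = -876/(1215 + 9*17**4 + 27*(-40) + 45*17 + 243*17**2 + 252*17**3 + 17*(-40)) = -876/(1215 + 9*83521 - 1080 + 765 + 243*289 + 252*4913 - 680) = -876/(1215 + 751689 - 1080 + 765 + 70227 + 1238076 - 680) = -876/2060212 = -876*1/2060212 = -219/515053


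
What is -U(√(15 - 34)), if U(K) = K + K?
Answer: -2*I*√19 ≈ -8.7178*I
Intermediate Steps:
U(K) = 2*K
-U(√(15 - 34)) = -2*√(15 - 34) = -2*√(-19) = -2*I*√19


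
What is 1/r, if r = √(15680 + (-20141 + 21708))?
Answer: √17247/17247 ≈ 0.0076145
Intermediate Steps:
r = √17247 (r = √(15680 + 1567) = √17247 ≈ 131.33)
1/r = 1/(√17247) = √17247/17247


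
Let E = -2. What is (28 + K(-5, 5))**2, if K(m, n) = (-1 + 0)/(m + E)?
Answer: 38809/49 ≈ 792.02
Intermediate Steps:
K(m, n) = -1/(-2 + m) (K(m, n) = (-1 + 0)/(m - 2) = -1/(-2 + m))
(28 + K(-5, 5))**2 = (28 - 1/(-2 - 5))**2 = (28 - 1/(-7))**2 = (28 - 1*(-1/7))**2 = (28 + 1/7)**2 = (197/7)**2 = 38809/49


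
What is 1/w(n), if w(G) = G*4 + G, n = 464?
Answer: 1/2320 ≈ 0.00043103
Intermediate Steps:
w(G) = 5*G (w(G) = 4*G + G = 5*G)
1/w(n) = 1/(5*464) = 1/2320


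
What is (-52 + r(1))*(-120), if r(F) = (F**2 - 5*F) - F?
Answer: 6840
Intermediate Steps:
r(F) = F**2 - 6*F
(-52 + r(1))*(-120) = (-52 + 1*(-6 + 1))*(-120) = (-52 + 1*(-5))*(-120) = (-52 - 5)*(-120) = -57*(-120) = 6840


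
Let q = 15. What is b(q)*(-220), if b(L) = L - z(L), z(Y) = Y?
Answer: 0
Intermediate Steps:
b(L) = 0 (b(L) = L - L = 0)
b(q)*(-220) = 0*(-220) = 0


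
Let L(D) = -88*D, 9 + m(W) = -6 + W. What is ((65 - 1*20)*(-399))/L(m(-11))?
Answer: -17955/2288 ≈ -7.8475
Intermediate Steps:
m(W) = -15 + W (m(W) = -9 + (-6 + W) = -15 + W)
((65 - 1*20)*(-399))/L(m(-11)) = ((65 - 1*20)*(-399))/((-88*(-15 - 11))) = ((65 - 20)*(-399))/((-88*(-26))) = (45*(-399))/2288 = -17955*1/2288 = -17955/2288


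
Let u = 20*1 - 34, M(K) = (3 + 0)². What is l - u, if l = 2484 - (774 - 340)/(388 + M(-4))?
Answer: 991272/397 ≈ 2496.9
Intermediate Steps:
M(K) = 9 (M(K) = 3² = 9)
u = -14 (u = 20 - 34 = -14)
l = 985714/397 (l = 2484 - (774 - 340)/(388 + 9) = 2484 - 434/397 = 985714/397 ≈ 2482.9)
l - u = 985714/397 - 1*(-14) = 985714/397 + 14 = 991272/397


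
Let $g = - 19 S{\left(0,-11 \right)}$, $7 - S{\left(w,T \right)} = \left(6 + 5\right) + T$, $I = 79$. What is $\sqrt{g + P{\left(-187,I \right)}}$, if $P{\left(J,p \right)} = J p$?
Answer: $i \sqrt{14906} \approx 122.09 i$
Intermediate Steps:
$S{\left(w,T \right)} = -4 - T$ ($S{\left(w,T \right)} = 7 - \left(\left(6 + 5\right) + T\right) = 7 - \left(11 + T\right) = -4 - T$)
$g = -133$ ($g = - 19 \left(-4 - -11\right) = - 19 \left(-4 + 11\right) = \left(-19\right) 7 = -133$)
$\sqrt{g + P{\left(-187,I \right)}} = \sqrt{-133 - 14773} = \sqrt{-14906} = i \sqrt{14906}$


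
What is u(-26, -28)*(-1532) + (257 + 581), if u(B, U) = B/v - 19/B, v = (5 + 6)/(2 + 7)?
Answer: 4620084/143 ≈ 32308.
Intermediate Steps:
v = 11/9 ≈ 1.2222
u(B, U) = -19/B + 9*B/11 (u(B, U) = B/(11/9) - 19/B = B*(9/11) - 19/B = 9*B/11 - 19/B = -19/B + 9*B/11)
u(-26, -28)*(-1532) + (257 + 581) = (-19/(-26) + (9/11)*(-26))*(-1532) + (257 + 581) = (-19*(-1/26) - 234/11)*(-1532) + 838 = (19/26 - 234/11)*(-1532) + 838 = -5875/286*(-1532) + 838 = 4500250/143 + 838 = 4620084/143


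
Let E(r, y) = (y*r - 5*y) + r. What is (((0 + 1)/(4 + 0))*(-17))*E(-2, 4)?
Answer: 255/2 ≈ 127.50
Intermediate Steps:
E(r, y) = r - 5*y + r*y (E(r, y) = (r*y - 5*y) + r = (-5*y + r*y) + r = r - 5*y + r*y)
(((0 + 1)/(4 + 0))*(-17))*E(-2, 4) = (((0 + 1)/(4 + 0))*(-17))*(-2 - 5*4 - 2*4) = ((1/4)*(-17))*(-2 - 20 - 8) = ((1*(¼))*(-17))*(-30) = ((¼)*(-17))*(-30) = -17/4*(-30) = 255/2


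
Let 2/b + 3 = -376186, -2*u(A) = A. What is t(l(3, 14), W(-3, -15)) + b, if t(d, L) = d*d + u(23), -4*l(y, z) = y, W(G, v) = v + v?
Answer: -65833107/6019024 ≈ -10.938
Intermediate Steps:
u(A) = -A/2
W(G, v) = 2*v
l(y, z) = -y/4
t(d, L) = -23/2 + d² (t(d, L) = d*d - ½*23 = d² - 23/2 = -23/2 + d²)
b = -2/376189 (b = 2/(-3 - 376186) = 2/(-376189) = 2*(-1/376189) = -2/376189 ≈ -5.3165e-6)
t(l(3, 14), W(-3, -15)) + b = (-23/2 + (-¼*3)²) - 2/376189 = (-23/2 + (-¾)²) - 2/376189 = (-23/2 + 9/16) - 2/376189 = -175/16 - 2/376189 = -65833107/6019024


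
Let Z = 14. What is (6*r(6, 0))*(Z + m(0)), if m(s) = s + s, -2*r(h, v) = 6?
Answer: -252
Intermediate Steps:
r(h, v) = -3 (r(h, v) = -1/2*6 = -3)
m(s) = 2*s
(6*r(6, 0))*(Z + m(0)) = (6*(-3))*(14 + 2*0) = -18*(14 + 0) = -18*14 = -252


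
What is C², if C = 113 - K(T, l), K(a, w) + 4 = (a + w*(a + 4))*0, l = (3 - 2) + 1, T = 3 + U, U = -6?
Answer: 13689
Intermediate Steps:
T = -3 (T = 3 - 6 = -3)
l = 2 (l = 1 + 1 = 2)
K(a, w) = -4 (K(a, w) = -4 + (a + w*(a + 4))*0 = -4 + (a + w*(4 + a))*0 = -4 + 0 = -4)
C = 117 (C = 113 - 1*(-4) = 113 + 4 = 117)
C² = 117² = 13689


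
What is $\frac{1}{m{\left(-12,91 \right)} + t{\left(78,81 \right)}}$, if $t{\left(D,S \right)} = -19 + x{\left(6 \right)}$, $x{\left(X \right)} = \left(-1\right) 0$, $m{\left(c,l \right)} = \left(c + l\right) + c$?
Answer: $\frac{1}{48} \approx 0.020833$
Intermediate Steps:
$m{\left(c,l \right)} = l + 2 c$
$x{\left(X \right)} = 0$
$t{\left(D,S \right)} = -19$ ($t{\left(D,S \right)} = -19 + 0 = -19$)
$\frac{1}{m{\left(-12,91 \right)} + t{\left(78,81 \right)}} = \frac{1}{\left(91 + 2 \left(-12\right)\right) - 19} = \frac{1}{\left(91 - 24\right) - 19} = \frac{1}{67 - 19} = \frac{1}{48}$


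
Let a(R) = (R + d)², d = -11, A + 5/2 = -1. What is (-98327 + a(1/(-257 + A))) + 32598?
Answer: -17808678200/271441 ≈ -65608.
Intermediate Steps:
A = -7/2 (A = -5/2 - 1 = -7/2 ≈ -3.5000)
a(R) = (-11 + R)² (a(R) = (R - 11)² = (-11 + R)²)
(-98327 + a(1/(-257 + A))) + 32598 = (-98327 + (-11 + 1/(-257 - 7/2))²) + 32598 = (-98327 + (-11 + 1/(-521/2))²) + 32598 = (-98327 + (-11 - 2/521)²) + 32598 = (-98327 + (-5733/521)²) + 32598 = (-98327 + 32867289/271441) + 32598 = -26657111918/271441 + 32598 = -17808678200/271441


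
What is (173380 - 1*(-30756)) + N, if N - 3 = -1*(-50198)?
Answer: 254337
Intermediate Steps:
N = 50201 (N = 3 - 1*(-50198) = 3 + 50198 = 50201)
(173380 - 1*(-30756)) + N = (173380 - 1*(-30756)) + 50201 = (173380 + 30756) + 50201 = 204136 + 50201 = 254337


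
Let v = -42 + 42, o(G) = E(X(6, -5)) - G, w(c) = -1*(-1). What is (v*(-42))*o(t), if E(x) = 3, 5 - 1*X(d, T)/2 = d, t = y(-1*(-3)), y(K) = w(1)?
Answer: 0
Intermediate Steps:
w(c) = 1
y(K) = 1
t = 1
X(d, T) = 10 - 2*d
o(G) = 3 - G
v = 0
(v*(-42))*o(t) = (0*(-42))*(3 - 1*1) = 0*(3 - 1) = 0*2 = 0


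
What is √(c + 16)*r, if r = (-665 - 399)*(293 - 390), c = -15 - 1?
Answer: 0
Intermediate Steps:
c = -16
r = 103208 (r = -1064*(-97) = 103208)
√(c + 16)*r = √(-16 + 16)*103208 = √0*103208 = 0*103208 = 0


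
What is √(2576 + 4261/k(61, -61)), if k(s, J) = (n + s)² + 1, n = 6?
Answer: √51951549490/4490 ≈ 50.764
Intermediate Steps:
k(s, J) = 1 + (6 + s)² (k(s, J) = (6 + s)² + 1 = 1 + (6 + s)²)
√(2576 + 4261/k(61, -61)) = √(2576 + 4261/(1 + (6 + 61)²)) = √(2576 + 4261/(1 + 67²)) = √(2576 + 4261/(1 + 4489)) = √(2576 + 4261/4490) = √(11570501/4490) = √51951549490/4490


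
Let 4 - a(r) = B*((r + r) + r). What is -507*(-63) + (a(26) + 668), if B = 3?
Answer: 32379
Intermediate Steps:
a(r) = 4 - 9*r (a(r) = 4 - 3*((r + r) + r) = 4 - 3*(2*r + r) = 4 - 3*3*r = 4 - 9*r)
-507*(-63) + (a(26) + 668) = -507*(-63) + ((4 - 9*26) + 668) = 31941 + ((4 - 234) + 668) = 31941 + (-230 + 668) = 31941 + 438 = 32379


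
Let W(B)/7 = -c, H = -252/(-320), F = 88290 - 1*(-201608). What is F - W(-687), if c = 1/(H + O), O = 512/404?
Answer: 4813233054/16603 ≈ 2.8990e+5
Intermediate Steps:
O = 128/101 (O = 512*(1/404) = 128/101 ≈ 1.2673)
F = 289898 (F = 88290 + 201608 = 289898)
H = 63/80 (H = -252*(-1/320) = 63/80 ≈ 0.78750)
c = 8080/16603 (c = 1/(63/80 + 128/101) = 1/(16603/8080) = 8080/16603 ≈ 0.48666)
W(B) = -56560/16603 (W(B) = 7*(-1*8080/16603) = 7*(-8080/16603) = -56560/16603)
F - W(-687) = 289898 - 1*(-56560/16603) = 289898 + 56560/16603 = 4813233054/16603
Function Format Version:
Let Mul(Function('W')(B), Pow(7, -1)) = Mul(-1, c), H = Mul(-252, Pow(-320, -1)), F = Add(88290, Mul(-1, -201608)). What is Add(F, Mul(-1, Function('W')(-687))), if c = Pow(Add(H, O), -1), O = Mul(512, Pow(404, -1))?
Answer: Rational(4813233054, 16603) ≈ 2.8990e+5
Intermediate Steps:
O = Rational(128, 101) (O = Mul(512, Rational(1, 404)) = Rational(128, 101) ≈ 1.2673)
F = 289898 (F = Add(88290, 201608) = 289898)
H = Rational(63, 80) (H = Mul(-252, Rational(-1, 320)) = Rational(63, 80) ≈ 0.78750)
c = Rational(8080, 16603) (c = Pow(Add(Rational(63, 80), Rational(128, 101)), -1) = Pow(Rational(16603, 8080), -1) = Rational(8080, 16603) ≈ 0.48666)
Function('W')(B) = Rational(-56560, 16603) (Function('W')(B) = Mul(7, Mul(-1, Rational(8080, 16603))) = Mul(7, Rational(-8080, 16603)) = Rational(-56560, 16603))
Add(F, Mul(-1, Function('W')(-687))) = Add(289898, Mul(-1, Rational(-56560, 16603))) = Add(289898, Rational(56560, 16603)) = Rational(4813233054, 16603)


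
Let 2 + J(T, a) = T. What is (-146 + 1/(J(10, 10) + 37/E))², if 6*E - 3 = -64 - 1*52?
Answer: 9892092681/465124 ≈ 21268.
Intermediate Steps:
J(T, a) = -2 + T
E = -113/6 (E = ½ + (-64 - 1*52)/6 = ½ + (-64 - 52)/6 = ½ + (⅙)*(-116) = ½ - 58/3 = -113/6 ≈ -18.833)
(-146 + 1/(J(10, 10) + 37/E))² = (-146 + 1/((-2 + 10) + 37/(-113/6)))² = (-146 + 1/(8 + 37*(-6/113)))² = (-146 + 1/(8 - 222/113))² = (-146 + 1/(682/113))² = (-146 + 113/682)² = (-99459/682)² = 9892092681/465124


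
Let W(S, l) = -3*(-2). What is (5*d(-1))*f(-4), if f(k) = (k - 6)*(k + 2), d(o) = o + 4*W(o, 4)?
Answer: 2300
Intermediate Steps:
W(S, l) = 6
d(o) = 24 + o (d(o) = o + 4*6 = o + 24 = 24 + o)
f(k) = (-6 + k)*(2 + k)
(5*d(-1))*f(-4) = (5*(24 - 1))*(-12 + (-4)**2 - 4*(-4)) = (5*23)*(-12 + 16 + 16) = 115*20 = 2300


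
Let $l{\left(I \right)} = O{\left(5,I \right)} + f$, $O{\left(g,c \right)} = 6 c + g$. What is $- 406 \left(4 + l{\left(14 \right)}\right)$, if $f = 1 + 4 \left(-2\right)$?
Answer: $-34916$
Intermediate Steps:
$f = -7$ ($f = 1 - 8 = -7$)
$O{\left(g,c \right)} = g + 6 c$
$l{\left(I \right)} = -2 + 6 I$ ($l{\left(I \right)} = \left(5 + 6 I\right) - 7 = -2 + 6 I$)
$- 406 \left(4 + l{\left(14 \right)}\right) = - 406 \left(4 + \left(-2 + 6 \cdot 14\right)\right) = - 406 \left(4 + \left(-2 + 84\right)\right) = - 406 \left(4 + 82\right) = \left(-406\right) 86 = -34916$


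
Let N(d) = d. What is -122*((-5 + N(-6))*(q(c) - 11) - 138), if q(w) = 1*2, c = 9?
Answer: 4758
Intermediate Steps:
q(w) = 2
-122*((-5 + N(-6))*(q(c) - 11) - 138) = -122*((-5 - 6)*(2 - 11) - 138) = -122*(-11*(-9) - 138) = -122*(99 - 138) = -122*(-39) = 4758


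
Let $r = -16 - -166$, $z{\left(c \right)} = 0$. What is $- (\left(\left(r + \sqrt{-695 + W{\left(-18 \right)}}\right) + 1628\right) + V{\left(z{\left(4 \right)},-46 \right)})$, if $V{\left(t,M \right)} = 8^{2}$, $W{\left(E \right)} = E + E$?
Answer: $-1842 - i \sqrt{731} \approx -1842.0 - 27.037 i$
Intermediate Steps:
$W{\left(E \right)} = 2 E$
$V{\left(t,M \right)} = 64$
$r = 150$ ($r = -16 + 166 = 150$)
$- (\left(\left(r + \sqrt{-695 + W{\left(-18 \right)}}\right) + 1628\right) + V{\left(z{\left(4 \right)},-46 \right)}) = - (\left(\left(150 + \sqrt{-695 + 2 \left(-18\right)}\right) + 1628\right) + 64) = - (\left(\left(150 + \sqrt{-695 - 36}\right) + 1628\right) + 64) = - (\left(\left(150 + \sqrt{-731}\right) + 1628\right) + 64) = - (\left(\left(150 + i \sqrt{731}\right) + 1628\right) + 64) = - (\left(1778 + i \sqrt{731}\right) + 64) = - (1842 + i \sqrt{731}) = -1842 - i \sqrt{731}$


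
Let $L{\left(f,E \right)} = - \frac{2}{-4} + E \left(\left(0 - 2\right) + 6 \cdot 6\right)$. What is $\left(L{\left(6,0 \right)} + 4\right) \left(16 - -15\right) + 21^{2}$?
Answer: $\frac{1161}{2} \approx 580.5$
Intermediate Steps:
$L{\left(f,E \right)} = \frac{1}{2} + 34 E$ ($L{\left(f,E \right)} = \left(-2\right) \left(- \frac{1}{4}\right) + E \left(\left(0 - 2\right) + 36\right) = \frac{1}{2} + E \left(-2 + 36\right) = \frac{1}{2} + E 34 = \frac{1}{2} + 34 E$)
$\left(L{\left(6,0 \right)} + 4\right) \left(16 - -15\right) + 21^{2} = \left(\left(\frac{1}{2} + 34 \cdot 0\right) + 4\right) \left(16 - -15\right) + 21^{2} = \left(\left(\frac{1}{2} + 0\right) + 4\right) \left(16 + 15\right) + 441 = \left(\frac{1}{2} + 4\right) 31 + 441 = \frac{9}{2} \cdot 31 + 441 = \frac{279}{2} + 441 = \frac{1161}{2}$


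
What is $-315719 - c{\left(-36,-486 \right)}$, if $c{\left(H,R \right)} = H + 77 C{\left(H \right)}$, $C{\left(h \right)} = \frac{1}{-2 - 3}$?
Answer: $- \frac{1578338}{5} \approx -3.1567 \cdot 10^{5}$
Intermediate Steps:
$C{\left(h \right)} = - \frac{1}{5}$ ($C{\left(h \right)} = \frac{1}{-5} = - \frac{1}{5}$)
$c{\left(H,R \right)} = - \frac{77}{5} + H$ ($c{\left(H,R \right)} = H + 77 \left(- \frac{1}{5}\right) = H - \frac{77}{5} = - \frac{77}{5} + H$)
$-315719 - c{\left(-36,-486 \right)} = -315719 - \left(- \frac{77}{5} - 36\right) = -315719 - - \frac{257}{5} = -315719 + \frac{257}{5} = - \frac{1578338}{5}$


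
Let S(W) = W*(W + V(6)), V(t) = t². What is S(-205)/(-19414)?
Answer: -34645/19414 ≈ -1.7845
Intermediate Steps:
S(W) = W*(36 + W) (S(W) = W*(W + 6²) = W*(W + 36) = W*(36 + W))
S(-205)/(-19414) = -205*(36 - 205)/(-19414) = -205*(-169)*(-1/19414) = 34645*(-1/19414) = -34645/19414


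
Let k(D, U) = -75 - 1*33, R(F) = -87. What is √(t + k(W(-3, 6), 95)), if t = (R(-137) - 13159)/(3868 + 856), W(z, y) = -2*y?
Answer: I*√618180278/2362 ≈ 10.526*I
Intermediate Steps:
k(D, U) = -108 (k(D, U) = -75 - 33 = -108)
t = -6623/2362 (t = (-87 - 13159)/(3868 + 856) = -13246/4724 = -13246*1/4724 = -6623/2362 ≈ -2.8040)
√(t + k(W(-3, 6), 95)) = √(-6623/2362 - 108) = √(-261719/2362) = I*√618180278/2362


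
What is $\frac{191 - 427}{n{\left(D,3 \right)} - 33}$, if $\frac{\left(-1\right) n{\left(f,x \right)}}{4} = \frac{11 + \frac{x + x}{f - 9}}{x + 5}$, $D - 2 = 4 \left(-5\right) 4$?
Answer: $\frac{13688}{2231} \approx 6.1354$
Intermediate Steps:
$D = -78$ ($D = 2 + 4 \left(-5\right) 4 = 2 - 80 = -78$)
$n{\left(f,x \right)} = - \frac{4 \left(11 + \frac{2 x}{-9 + f}\right)}{5 + x}$ ($n{\left(f,x \right)} = - 4 \frac{11 + \frac{x + x}{f - 9}}{x + 5} = - 4 \frac{11 + \frac{2 x}{-9 + f}}{5 + x} = - \frac{4 \left(11 + \frac{2 x}{-9 + f}\right)}{5 + x}$)
$\frac{191 - 427}{n{\left(D,3 \right)} - 33} = \frac{191 - 427}{\frac{4 \left(99 - -858 - 6\right)}{-45 - 27 + 5 \left(-78\right) - 234} - 33} = - \frac{236}{\frac{4 \left(99 + 858 - 6\right)}{-45 - 27 - 390 - 234} - 33} = - \frac{236}{4 \frac{1}{-696} \cdot 951 - 33} = - \frac{236}{4 \left(- \frac{1}{696}\right) 951 - 33} = - \frac{236}{- \frac{317}{58} - 33} = - \frac{236}{- \frac{2231}{58}} = \left(-236\right) \left(- \frac{58}{2231}\right) = \frac{13688}{2231}$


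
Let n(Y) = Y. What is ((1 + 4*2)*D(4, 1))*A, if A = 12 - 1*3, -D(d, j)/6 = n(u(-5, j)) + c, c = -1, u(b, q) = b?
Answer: 2916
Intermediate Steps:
D(d, j) = 36 (D(d, j) = -6*(-5 - 1) = -6*(-6) = 36)
A = 9 (A = 12 - 3 = 9)
((1 + 4*2)*D(4, 1))*A = ((1 + 4*2)*36)*9 = ((1 + 8)*36)*9 = (9*36)*9 = 324*9 = 2916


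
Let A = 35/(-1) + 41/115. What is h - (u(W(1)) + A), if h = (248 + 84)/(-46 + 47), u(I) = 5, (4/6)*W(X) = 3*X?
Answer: 41589/115 ≈ 361.64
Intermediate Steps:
W(X) = 9*X/2 (W(X) = 3*(3*X)/2 = 9*X/2)
A = -3984/115 (A = 35*(-1) + 41*(1/115) = -35 + 41/115 = -3984/115 ≈ -34.643)
h = 332 (h = 332/1 = 332*1 = 332)
h - (u(W(1)) + A) = 332 - (5 - 3984/115) = 332 - 1*(-3409/115) = 332 + 3409/115 = 41589/115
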